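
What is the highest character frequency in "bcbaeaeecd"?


Input: bcbaeaeecd
Character counts:
  'a': 2
  'b': 2
  'c': 2
  'd': 1
  'e': 3
Maximum frequency: 3

3


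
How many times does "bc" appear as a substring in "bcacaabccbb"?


Searching for "bc" in "bcacaabccbb"
Scanning each position:
  Position 0: "bc" => MATCH
  Position 1: "ca" => no
  Position 2: "ac" => no
  Position 3: "ca" => no
  Position 4: "aa" => no
  Position 5: "ab" => no
  Position 6: "bc" => MATCH
  Position 7: "cc" => no
  Position 8: "cb" => no
  Position 9: "bb" => no
Total occurrences: 2

2


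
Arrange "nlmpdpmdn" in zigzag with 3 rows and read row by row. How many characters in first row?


Zigzag "nlmpdpmdn" into 3 rows:
Placing characters:
  'n' => row 0
  'l' => row 1
  'm' => row 2
  'p' => row 1
  'd' => row 0
  'p' => row 1
  'm' => row 2
  'd' => row 1
  'n' => row 0
Rows:
  Row 0: "ndn"
  Row 1: "lppd"
  Row 2: "mm"
First row length: 3

3


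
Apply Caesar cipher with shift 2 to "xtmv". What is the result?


Caesar cipher: shift "xtmv" by 2
  'x' (pos 23) + 2 = pos 25 = 'z'
  't' (pos 19) + 2 = pos 21 = 'v'
  'm' (pos 12) + 2 = pos 14 = 'o'
  'v' (pos 21) + 2 = pos 23 = 'x'
Result: zvox

zvox


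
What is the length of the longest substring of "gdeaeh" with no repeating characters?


Input: "gdeaeh"
Sliding window (track last position of each char):
  Position 0 ('g'): window [0,0] length 1 -- new best
  Position 1 ('d'): window [0,1] length 2 -- new best
  Position 2 ('e'): window [0,2] length 3 -- new best
  Position 3 ('a'): window [0,3] length 4 -- new best
  Position 4 ('e'): repeat (last at 2), move window start to 3
  Position 4 ('e'): window [3,4] length 2
  Position 5 ('h'): window [3,5] length 3
Longest substring with no repeats: "gdea" with length 4

4


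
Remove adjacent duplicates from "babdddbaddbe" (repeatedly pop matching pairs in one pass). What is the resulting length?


Input: babdddbaddbe
Stack-based adjacent duplicate removal:
  Read 'b': push. Stack: b
  Read 'a': push. Stack: ba
  Read 'b': push. Stack: bab
  Read 'd': push. Stack: babd
  Read 'd': matches stack top 'd' => pop. Stack: bab
  Read 'd': push. Stack: babd
  Read 'b': push. Stack: babdb
  Read 'a': push. Stack: babdba
  Read 'd': push. Stack: babdbad
  Read 'd': matches stack top 'd' => pop. Stack: babdba
  Read 'b': push. Stack: babdbab
  Read 'e': push. Stack: babdbabe
Final stack: "babdbabe" (length 8)

8


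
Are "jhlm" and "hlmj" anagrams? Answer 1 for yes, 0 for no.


Strings: "jhlm", "hlmj"
Sorted first:  hjlm
Sorted second: hjlm
Sorted forms match => anagrams

1


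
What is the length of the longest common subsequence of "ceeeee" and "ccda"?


LCS of "ceeeee" and "ccda"
DP table:
           c    c    d    a
      0    0    0    0    0
  c   0    1    1    1    1
  e   0    1    1    1    1
  e   0    1    1    1    1
  e   0    1    1    1    1
  e   0    1    1    1    1
  e   0    1    1    1    1
LCS length = dp[6][4] = 1

1


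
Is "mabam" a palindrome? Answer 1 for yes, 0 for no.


Input: mabam
Reversed: mabam
  Compare pos 0 ('m') with pos 4 ('m'): match
  Compare pos 1 ('a') with pos 3 ('a'): match
Result: palindrome

1


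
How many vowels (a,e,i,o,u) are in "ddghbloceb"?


Input: ddghbloceb
Checking each character:
  'd' at position 0: consonant
  'd' at position 1: consonant
  'g' at position 2: consonant
  'h' at position 3: consonant
  'b' at position 4: consonant
  'l' at position 5: consonant
  'o' at position 6: vowel (running total: 1)
  'c' at position 7: consonant
  'e' at position 8: vowel (running total: 2)
  'b' at position 9: consonant
Total vowels: 2

2


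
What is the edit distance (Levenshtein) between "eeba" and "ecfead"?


Computing edit distance: "eeba" -> "ecfead"
DP table:
           e    c    f    e    a    d
      0    1    2    3    4    5    6
  e   1    0    1    2    3    4    5
  e   2    1    1    2    2    3    4
  b   3    2    2    2    3    3    4
  a   4    3    3    3    3    3    4
Edit distance = dp[4][6] = 4

4


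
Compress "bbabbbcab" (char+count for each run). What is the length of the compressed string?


Input: bbabbbcab
Runs:
  'b' x 2 => "b2"
  'a' x 1 => "a1"
  'b' x 3 => "b3"
  'c' x 1 => "c1"
  'a' x 1 => "a1"
  'b' x 1 => "b1"
Compressed: "b2a1b3c1a1b1"
Compressed length: 12

12


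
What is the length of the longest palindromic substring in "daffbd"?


Input: "daffbd"
Checking substrings for palindromes:
  [2:4] "ff" (len 2) => palindrome
Longest palindromic substring: "ff" with length 2

2


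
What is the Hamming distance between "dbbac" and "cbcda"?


Comparing "dbbac" and "cbcda" position by position:
  Position 0: 'd' vs 'c' => differ
  Position 1: 'b' vs 'b' => same
  Position 2: 'b' vs 'c' => differ
  Position 3: 'a' vs 'd' => differ
  Position 4: 'c' vs 'a' => differ
Total differences (Hamming distance): 4

4


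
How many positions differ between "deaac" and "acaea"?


Comparing "deaac" and "acaea" position by position:
  Position 0: 'd' vs 'a' => DIFFER
  Position 1: 'e' vs 'c' => DIFFER
  Position 2: 'a' vs 'a' => same
  Position 3: 'a' vs 'e' => DIFFER
  Position 4: 'c' vs 'a' => DIFFER
Positions that differ: 4

4


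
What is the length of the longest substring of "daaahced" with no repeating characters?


Input: "daaahced"
Sliding window (track last position of each char):
  Position 0 ('d'): window [0,0] length 1 -- new best
  Position 1 ('a'): window [0,1] length 2 -- new best
  Position 2 ('a'): repeat (last at 1), move window start to 2
  Position 2 ('a'): window [2,2] length 1
  Position 3 ('a'): repeat (last at 2), move window start to 3
  Position 3 ('a'): window [3,3] length 1
  Position 4 ('h'): window [3,4] length 2
  Position 5 ('c'): window [3,5] length 3 -- new best
  Position 6 ('e'): window [3,6] length 4 -- new best
  Position 7 ('d'): window [3,7] length 5 -- new best
Longest substring with no repeats: "ahced" with length 5

5


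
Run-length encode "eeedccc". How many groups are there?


Input: eeedccc
Scanning for consecutive runs:
  Group 1: 'e' x 3 (positions 0-2)
  Group 2: 'd' x 1 (positions 3-3)
  Group 3: 'c' x 3 (positions 4-6)
Total groups: 3

3


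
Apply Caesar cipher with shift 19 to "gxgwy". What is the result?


Caesar cipher: shift "gxgwy" by 19
  'g' (pos 6) + 19 = pos 25 = 'z'
  'x' (pos 23) + 19 = pos 16 = 'q'
  'g' (pos 6) + 19 = pos 25 = 'z'
  'w' (pos 22) + 19 = pos 15 = 'p'
  'y' (pos 24) + 19 = pos 17 = 'r'
Result: zqzpr

zqzpr


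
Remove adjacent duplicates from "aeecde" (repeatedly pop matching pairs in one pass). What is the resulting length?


Input: aeecde
Stack-based adjacent duplicate removal:
  Read 'a': push. Stack: a
  Read 'e': push. Stack: ae
  Read 'e': matches stack top 'e' => pop. Stack: a
  Read 'c': push. Stack: ac
  Read 'd': push. Stack: acd
  Read 'e': push. Stack: acde
Final stack: "acde" (length 4)

4


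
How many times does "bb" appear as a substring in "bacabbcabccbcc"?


Searching for "bb" in "bacabbcabccbcc"
Scanning each position:
  Position 0: "ba" => no
  Position 1: "ac" => no
  Position 2: "ca" => no
  Position 3: "ab" => no
  Position 4: "bb" => MATCH
  Position 5: "bc" => no
  Position 6: "ca" => no
  Position 7: "ab" => no
  Position 8: "bc" => no
  Position 9: "cc" => no
  Position 10: "cb" => no
  Position 11: "bc" => no
  Position 12: "cc" => no
Total occurrences: 1

1


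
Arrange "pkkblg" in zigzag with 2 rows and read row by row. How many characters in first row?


Zigzag "pkkblg" into 2 rows:
Placing characters:
  'p' => row 0
  'k' => row 1
  'k' => row 0
  'b' => row 1
  'l' => row 0
  'g' => row 1
Rows:
  Row 0: "pkl"
  Row 1: "kbg"
First row length: 3

3


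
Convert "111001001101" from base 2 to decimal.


Input: "111001001101" in base 2
Positional expansion:
  Digit '1' (value 1) x 2^11 = 2048
  Digit '1' (value 1) x 2^10 = 1024
  Digit '1' (value 1) x 2^9 = 512
  Digit '0' (value 0) x 2^8 = 0
  Digit '0' (value 0) x 2^7 = 0
  Digit '1' (value 1) x 2^6 = 64
  Digit '0' (value 0) x 2^5 = 0
  Digit '0' (value 0) x 2^4 = 0
  Digit '1' (value 1) x 2^3 = 8
  Digit '1' (value 1) x 2^2 = 4
  Digit '0' (value 0) x 2^1 = 0
  Digit '1' (value 1) x 2^0 = 1
Sum = 3661

3661


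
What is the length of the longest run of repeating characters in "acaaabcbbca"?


Input: "acaaabcbbca"
Scanning for longest run:
  Position 1 ('c'): new char, reset run to 1
  Position 2 ('a'): new char, reset run to 1
  Position 3 ('a'): continues run of 'a', length=2
  Position 4 ('a'): continues run of 'a', length=3
  Position 5 ('b'): new char, reset run to 1
  Position 6 ('c'): new char, reset run to 1
  Position 7 ('b'): new char, reset run to 1
  Position 8 ('b'): continues run of 'b', length=2
  Position 9 ('c'): new char, reset run to 1
  Position 10 ('a'): new char, reset run to 1
Longest run: 'a' with length 3

3


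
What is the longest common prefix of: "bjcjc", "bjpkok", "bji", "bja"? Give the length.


Words: bjcjc, bjpkok, bji, bja
  Position 0: all 'b' => match
  Position 1: all 'j' => match
  Position 2: ('c', 'p', 'i', 'a') => mismatch, stop
LCP = "bj" (length 2)

2


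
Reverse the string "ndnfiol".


Input: ndnfiol
Reading characters right to left:
  Position 6: 'l'
  Position 5: 'o'
  Position 4: 'i'
  Position 3: 'f'
  Position 2: 'n'
  Position 1: 'd'
  Position 0: 'n'
Reversed: loifndn

loifndn


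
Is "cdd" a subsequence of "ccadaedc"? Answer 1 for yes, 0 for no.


Check if "cdd" is a subsequence of "ccadaedc"
Greedy scan:
  Position 0 ('c'): matches sub[0] = 'c'
  Position 1 ('c'): no match needed
  Position 2 ('a'): no match needed
  Position 3 ('d'): matches sub[1] = 'd'
  Position 4 ('a'): no match needed
  Position 5 ('e'): no match needed
  Position 6 ('d'): matches sub[2] = 'd'
  Position 7 ('c'): no match needed
All 3 characters matched => is a subsequence

1


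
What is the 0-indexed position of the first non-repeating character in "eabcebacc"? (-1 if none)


Input: eabcebacc
Character frequencies:
  'a': 2
  'b': 2
  'c': 3
  'e': 2
Scanning left to right for freq == 1:
  Position 0 ('e'): freq=2, skip
  Position 1 ('a'): freq=2, skip
  Position 2 ('b'): freq=2, skip
  Position 3 ('c'): freq=3, skip
  Position 4 ('e'): freq=2, skip
  Position 5 ('b'): freq=2, skip
  Position 6 ('a'): freq=2, skip
  Position 7 ('c'): freq=3, skip
  Position 8 ('c'): freq=3, skip
  No unique character found => answer = -1

-1


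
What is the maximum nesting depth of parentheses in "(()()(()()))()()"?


Input: "(()()(()()))()()"
Tracking depth:
  Position 0 '(': depth becomes 1
  Position 1 '(': depth becomes 2
  Position 2 ')': depth becomes 1
  Position 3 '(': depth becomes 2
  Position 4 ')': depth becomes 1
  Position 5 '(': depth becomes 2
  Position 6 '(': depth becomes 3
  Position 7 ')': depth becomes 2
  Position 8 '(': depth becomes 3
  Position 9 ')': depth becomes 2
  Position 10 ')': depth becomes 1
  Position 11 ')': depth becomes 0
  Position 12 '(': depth becomes 1
  Position 13 ')': depth becomes 0
  Position 14 '(': depth becomes 1
  Position 15 ')': depth becomes 0
Maximum depth reached: 3

3


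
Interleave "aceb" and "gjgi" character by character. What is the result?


Interleaving "aceb" and "gjgi":
  Position 0: 'a' from first, 'g' from second => "ag"
  Position 1: 'c' from first, 'j' from second => "cj"
  Position 2: 'e' from first, 'g' from second => "eg"
  Position 3: 'b' from first, 'i' from second => "bi"
Result: agcjegbi

agcjegbi


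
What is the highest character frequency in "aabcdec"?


Input: aabcdec
Character counts:
  'a': 2
  'b': 1
  'c': 2
  'd': 1
  'e': 1
Maximum frequency: 2

2


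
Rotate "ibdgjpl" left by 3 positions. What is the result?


Input: "ibdgjpl", rotate left by 3
First 3 characters: "ibd"
Remaining characters: "gjpl"
Concatenate remaining + first: "gjpl" + "ibd" = "gjplibd"

gjplibd


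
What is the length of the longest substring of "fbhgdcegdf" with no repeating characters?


Input: "fbhgdcegdf"
Sliding window (track last position of each char):
  Position 0 ('f'): window [0,0] length 1 -- new best
  Position 1 ('b'): window [0,1] length 2 -- new best
  Position 2 ('h'): window [0,2] length 3 -- new best
  Position 3 ('g'): window [0,3] length 4 -- new best
  Position 4 ('d'): window [0,4] length 5 -- new best
  Position 5 ('c'): window [0,5] length 6 -- new best
  Position 6 ('e'): window [0,6] length 7 -- new best
  Position 7 ('g'): repeat (last at 3), move window start to 4
  Position 7 ('g'): window [4,7] length 4
  Position 8 ('d'): repeat (last at 4), move window start to 5
  Position 8 ('d'): window [5,8] length 4
  Position 9 ('f'): window [5,9] length 5
Longest substring with no repeats: "fbhgdce" with length 7

7


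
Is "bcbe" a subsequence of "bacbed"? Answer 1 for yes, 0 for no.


Check if "bcbe" is a subsequence of "bacbed"
Greedy scan:
  Position 0 ('b'): matches sub[0] = 'b'
  Position 1 ('a'): no match needed
  Position 2 ('c'): matches sub[1] = 'c'
  Position 3 ('b'): matches sub[2] = 'b'
  Position 4 ('e'): matches sub[3] = 'e'
  Position 5 ('d'): no match needed
All 4 characters matched => is a subsequence

1


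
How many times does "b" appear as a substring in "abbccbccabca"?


Searching for "b" in "abbccbccabca"
Scanning each position:
  Position 0: "a" => no
  Position 1: "b" => MATCH
  Position 2: "b" => MATCH
  Position 3: "c" => no
  Position 4: "c" => no
  Position 5: "b" => MATCH
  Position 6: "c" => no
  Position 7: "c" => no
  Position 8: "a" => no
  Position 9: "b" => MATCH
  Position 10: "c" => no
  Position 11: "a" => no
Total occurrences: 4

4


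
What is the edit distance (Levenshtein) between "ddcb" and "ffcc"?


Computing edit distance: "ddcb" -> "ffcc"
DP table:
           f    f    c    c
      0    1    2    3    4
  d   1    1    2    3    4
  d   2    2    2    3    4
  c   3    3    3    2    3
  b   4    4    4    3    3
Edit distance = dp[4][4] = 3

3


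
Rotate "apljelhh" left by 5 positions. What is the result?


Input: "apljelhh", rotate left by 5
First 5 characters: "aplje"
Remaining characters: "lhh"
Concatenate remaining + first: "lhh" + "aplje" = "lhhaplje"

lhhaplje


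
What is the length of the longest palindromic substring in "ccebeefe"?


Input: "ccebeefe"
Checking substrings for palindromes:
  [2:5] "ebe" (len 3) => palindrome
  [5:8] "efe" (len 3) => palindrome
  [0:2] "cc" (len 2) => palindrome
  [4:6] "ee" (len 2) => palindrome
Longest palindromic substring: "ebe" with length 3

3


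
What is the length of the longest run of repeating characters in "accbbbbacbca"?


Input: "accbbbbacbca"
Scanning for longest run:
  Position 1 ('c'): new char, reset run to 1
  Position 2 ('c'): continues run of 'c', length=2
  Position 3 ('b'): new char, reset run to 1
  Position 4 ('b'): continues run of 'b', length=2
  Position 5 ('b'): continues run of 'b', length=3
  Position 6 ('b'): continues run of 'b', length=4
  Position 7 ('a'): new char, reset run to 1
  Position 8 ('c'): new char, reset run to 1
  Position 9 ('b'): new char, reset run to 1
  Position 10 ('c'): new char, reset run to 1
  Position 11 ('a'): new char, reset run to 1
Longest run: 'b' with length 4

4


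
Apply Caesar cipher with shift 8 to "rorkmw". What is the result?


Caesar cipher: shift "rorkmw" by 8
  'r' (pos 17) + 8 = pos 25 = 'z'
  'o' (pos 14) + 8 = pos 22 = 'w'
  'r' (pos 17) + 8 = pos 25 = 'z'
  'k' (pos 10) + 8 = pos 18 = 's'
  'm' (pos 12) + 8 = pos 20 = 'u'
  'w' (pos 22) + 8 = pos 4 = 'e'
Result: zwzsue

zwzsue


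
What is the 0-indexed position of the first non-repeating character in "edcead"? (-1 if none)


Input: edcead
Character frequencies:
  'a': 1
  'c': 1
  'd': 2
  'e': 2
Scanning left to right for freq == 1:
  Position 0 ('e'): freq=2, skip
  Position 1 ('d'): freq=2, skip
  Position 2 ('c'): unique! => answer = 2

2


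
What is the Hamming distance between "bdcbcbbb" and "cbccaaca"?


Comparing "bdcbcbbb" and "cbccaaca" position by position:
  Position 0: 'b' vs 'c' => differ
  Position 1: 'd' vs 'b' => differ
  Position 2: 'c' vs 'c' => same
  Position 3: 'b' vs 'c' => differ
  Position 4: 'c' vs 'a' => differ
  Position 5: 'b' vs 'a' => differ
  Position 6: 'b' vs 'c' => differ
  Position 7: 'b' vs 'a' => differ
Total differences (Hamming distance): 7

7


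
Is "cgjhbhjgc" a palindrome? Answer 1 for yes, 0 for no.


Input: cgjhbhjgc
Reversed: cgjhbhjgc
  Compare pos 0 ('c') with pos 8 ('c'): match
  Compare pos 1 ('g') with pos 7 ('g'): match
  Compare pos 2 ('j') with pos 6 ('j'): match
  Compare pos 3 ('h') with pos 5 ('h'): match
Result: palindrome

1


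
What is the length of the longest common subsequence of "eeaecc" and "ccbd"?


LCS of "eeaecc" and "ccbd"
DP table:
           c    c    b    d
      0    0    0    0    0
  e   0    0    0    0    0
  e   0    0    0    0    0
  a   0    0    0    0    0
  e   0    0    0    0    0
  c   0    1    1    1    1
  c   0    1    2    2    2
LCS length = dp[6][4] = 2

2


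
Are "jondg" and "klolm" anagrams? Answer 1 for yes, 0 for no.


Strings: "jondg", "klolm"
Sorted first:  dgjno
Sorted second: kllmo
Differ at position 0: 'd' vs 'k' => not anagrams

0


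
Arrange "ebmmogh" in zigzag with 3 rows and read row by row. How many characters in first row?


Zigzag "ebmmogh" into 3 rows:
Placing characters:
  'e' => row 0
  'b' => row 1
  'm' => row 2
  'm' => row 1
  'o' => row 0
  'g' => row 1
  'h' => row 2
Rows:
  Row 0: "eo"
  Row 1: "bmg"
  Row 2: "mh"
First row length: 2

2


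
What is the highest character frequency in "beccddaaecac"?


Input: beccddaaecac
Character counts:
  'a': 3
  'b': 1
  'c': 4
  'd': 2
  'e': 2
Maximum frequency: 4

4


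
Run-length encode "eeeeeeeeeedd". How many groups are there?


Input: eeeeeeeeeedd
Scanning for consecutive runs:
  Group 1: 'e' x 10 (positions 0-9)
  Group 2: 'd' x 2 (positions 10-11)
Total groups: 2

2


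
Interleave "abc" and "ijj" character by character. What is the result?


Interleaving "abc" and "ijj":
  Position 0: 'a' from first, 'i' from second => "ai"
  Position 1: 'b' from first, 'j' from second => "bj"
  Position 2: 'c' from first, 'j' from second => "cj"
Result: aibjcj

aibjcj


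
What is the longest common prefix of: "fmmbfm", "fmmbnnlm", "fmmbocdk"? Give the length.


Words: fmmbfm, fmmbnnlm, fmmbocdk
  Position 0: all 'f' => match
  Position 1: all 'm' => match
  Position 2: all 'm' => match
  Position 3: all 'b' => match
  Position 4: ('f', 'n', 'o') => mismatch, stop
LCP = "fmmb" (length 4)

4


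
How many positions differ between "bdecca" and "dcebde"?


Comparing "bdecca" and "dcebde" position by position:
  Position 0: 'b' vs 'd' => DIFFER
  Position 1: 'd' vs 'c' => DIFFER
  Position 2: 'e' vs 'e' => same
  Position 3: 'c' vs 'b' => DIFFER
  Position 4: 'c' vs 'd' => DIFFER
  Position 5: 'a' vs 'e' => DIFFER
Positions that differ: 5

5


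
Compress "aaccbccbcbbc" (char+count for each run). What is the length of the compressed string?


Input: aaccbccbcbbc
Runs:
  'a' x 2 => "a2"
  'c' x 2 => "c2"
  'b' x 1 => "b1"
  'c' x 2 => "c2"
  'b' x 1 => "b1"
  'c' x 1 => "c1"
  'b' x 2 => "b2"
  'c' x 1 => "c1"
Compressed: "a2c2b1c2b1c1b2c1"
Compressed length: 16

16


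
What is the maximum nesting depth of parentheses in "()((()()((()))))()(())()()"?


Input: "()((()()((()))))()(())()()"
Tracking depth:
  Position 0 '(': depth becomes 1
  Position 1 ')': depth becomes 0
  Position 2 '(': depth becomes 1
  Position 3 '(': depth becomes 2
  Position 4 '(': depth becomes 3
  Position 5 ')': depth becomes 2
  Position 6 '(': depth becomes 3
  Position 7 ')': depth becomes 2
  Position 8 '(': depth becomes 3
  Position 9 '(': depth becomes 4
  Position 10 '(': depth becomes 5
  Position 11 ')': depth becomes 4
  Position 12 ')': depth becomes 3
  Position 13 ')': depth becomes 2
  Position 14 ')': depth becomes 1
  Position 15 ')': depth becomes 0
  Position 16 '(': depth becomes 1
  Position 17 ')': depth becomes 0
  Position 18 '(': depth becomes 1
  Position 19 '(': depth becomes 2
  Position 20 ')': depth becomes 1
  Position 21 ')': depth becomes 0
  Position 22 '(': depth becomes 1
  Position 23 ')': depth becomes 0
  Position 24 '(': depth becomes 1
  Position 25 ')': depth becomes 0
Maximum depth reached: 5

5


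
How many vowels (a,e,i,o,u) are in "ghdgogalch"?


Input: ghdgogalch
Checking each character:
  'g' at position 0: consonant
  'h' at position 1: consonant
  'd' at position 2: consonant
  'g' at position 3: consonant
  'o' at position 4: vowel (running total: 1)
  'g' at position 5: consonant
  'a' at position 6: vowel (running total: 2)
  'l' at position 7: consonant
  'c' at position 8: consonant
  'h' at position 9: consonant
Total vowels: 2

2


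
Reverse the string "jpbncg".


Input: jpbncg
Reading characters right to left:
  Position 5: 'g'
  Position 4: 'c'
  Position 3: 'n'
  Position 2: 'b'
  Position 1: 'p'
  Position 0: 'j'
Reversed: gcnbpj

gcnbpj


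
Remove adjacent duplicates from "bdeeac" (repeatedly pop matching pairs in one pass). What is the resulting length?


Input: bdeeac
Stack-based adjacent duplicate removal:
  Read 'b': push. Stack: b
  Read 'd': push. Stack: bd
  Read 'e': push. Stack: bde
  Read 'e': matches stack top 'e' => pop. Stack: bd
  Read 'a': push. Stack: bda
  Read 'c': push. Stack: bdac
Final stack: "bdac" (length 4)

4


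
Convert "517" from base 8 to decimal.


Input: "517" in base 8
Positional expansion:
  Digit '5' (value 5) x 8^2 = 320
  Digit '1' (value 1) x 8^1 = 8
  Digit '7' (value 7) x 8^0 = 7
Sum = 335

335


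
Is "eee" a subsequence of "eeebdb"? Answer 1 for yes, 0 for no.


Check if "eee" is a subsequence of "eeebdb"
Greedy scan:
  Position 0 ('e'): matches sub[0] = 'e'
  Position 1 ('e'): matches sub[1] = 'e'
  Position 2 ('e'): matches sub[2] = 'e'
  Position 3 ('b'): no match needed
  Position 4 ('d'): no match needed
  Position 5 ('b'): no match needed
All 3 characters matched => is a subsequence

1


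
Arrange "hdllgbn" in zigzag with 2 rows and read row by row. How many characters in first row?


Zigzag "hdllgbn" into 2 rows:
Placing characters:
  'h' => row 0
  'd' => row 1
  'l' => row 0
  'l' => row 1
  'g' => row 0
  'b' => row 1
  'n' => row 0
Rows:
  Row 0: "hlgn"
  Row 1: "dlb"
First row length: 4

4


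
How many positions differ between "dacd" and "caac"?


Comparing "dacd" and "caac" position by position:
  Position 0: 'd' vs 'c' => DIFFER
  Position 1: 'a' vs 'a' => same
  Position 2: 'c' vs 'a' => DIFFER
  Position 3: 'd' vs 'c' => DIFFER
Positions that differ: 3

3


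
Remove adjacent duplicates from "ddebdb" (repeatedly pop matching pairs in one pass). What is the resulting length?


Input: ddebdb
Stack-based adjacent duplicate removal:
  Read 'd': push. Stack: d
  Read 'd': matches stack top 'd' => pop. Stack: (empty)
  Read 'e': push. Stack: e
  Read 'b': push. Stack: eb
  Read 'd': push. Stack: ebd
  Read 'b': push. Stack: ebdb
Final stack: "ebdb" (length 4)

4


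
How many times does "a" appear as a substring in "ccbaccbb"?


Searching for "a" in "ccbaccbb"
Scanning each position:
  Position 0: "c" => no
  Position 1: "c" => no
  Position 2: "b" => no
  Position 3: "a" => MATCH
  Position 4: "c" => no
  Position 5: "c" => no
  Position 6: "b" => no
  Position 7: "b" => no
Total occurrences: 1

1


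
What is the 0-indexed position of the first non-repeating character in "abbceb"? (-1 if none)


Input: abbceb
Character frequencies:
  'a': 1
  'b': 3
  'c': 1
  'e': 1
Scanning left to right for freq == 1:
  Position 0 ('a'): unique! => answer = 0

0


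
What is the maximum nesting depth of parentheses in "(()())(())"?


Input: "(()())(())"
Tracking depth:
  Position 0 '(': depth becomes 1
  Position 1 '(': depth becomes 2
  Position 2 ')': depth becomes 1
  Position 3 '(': depth becomes 2
  Position 4 ')': depth becomes 1
  Position 5 ')': depth becomes 0
  Position 6 '(': depth becomes 1
  Position 7 '(': depth becomes 2
  Position 8 ')': depth becomes 1
  Position 9 ')': depth becomes 0
Maximum depth reached: 2

2


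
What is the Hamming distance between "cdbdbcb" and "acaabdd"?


Comparing "cdbdbcb" and "acaabdd" position by position:
  Position 0: 'c' vs 'a' => differ
  Position 1: 'd' vs 'c' => differ
  Position 2: 'b' vs 'a' => differ
  Position 3: 'd' vs 'a' => differ
  Position 4: 'b' vs 'b' => same
  Position 5: 'c' vs 'd' => differ
  Position 6: 'b' vs 'd' => differ
Total differences (Hamming distance): 6

6


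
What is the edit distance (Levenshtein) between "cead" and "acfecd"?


Computing edit distance: "cead" -> "acfecd"
DP table:
           a    c    f    e    c    d
      0    1    2    3    4    5    6
  c   1    1    1    2    3    4    5
  e   2    2    2    2    2    3    4
  a   3    2    3    3    3    3    4
  d   4    3    3    4    4    4    3
Edit distance = dp[4][6] = 3

3


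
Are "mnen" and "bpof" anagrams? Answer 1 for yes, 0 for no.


Strings: "mnen", "bpof"
Sorted first:  emnn
Sorted second: bfop
Differ at position 0: 'e' vs 'b' => not anagrams

0


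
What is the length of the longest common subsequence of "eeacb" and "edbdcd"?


LCS of "eeacb" and "edbdcd"
DP table:
           e    d    b    d    c    d
      0    0    0    0    0    0    0
  e   0    1    1    1    1    1    1
  e   0    1    1    1    1    1    1
  a   0    1    1    1    1    1    1
  c   0    1    1    1    1    2    2
  b   0    1    1    2    2    2    2
LCS length = dp[5][6] = 2

2


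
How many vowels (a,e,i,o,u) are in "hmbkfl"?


Input: hmbkfl
Checking each character:
  'h' at position 0: consonant
  'm' at position 1: consonant
  'b' at position 2: consonant
  'k' at position 3: consonant
  'f' at position 4: consonant
  'l' at position 5: consonant
Total vowels: 0

0


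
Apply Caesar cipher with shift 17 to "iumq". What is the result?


Caesar cipher: shift "iumq" by 17
  'i' (pos 8) + 17 = pos 25 = 'z'
  'u' (pos 20) + 17 = pos 11 = 'l'
  'm' (pos 12) + 17 = pos 3 = 'd'
  'q' (pos 16) + 17 = pos 7 = 'h'
Result: zldh

zldh


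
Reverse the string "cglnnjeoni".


Input: cglnnjeoni
Reading characters right to left:
  Position 9: 'i'
  Position 8: 'n'
  Position 7: 'o'
  Position 6: 'e'
  Position 5: 'j'
  Position 4: 'n'
  Position 3: 'n'
  Position 2: 'l'
  Position 1: 'g'
  Position 0: 'c'
Reversed: inoejnnlgc

inoejnnlgc


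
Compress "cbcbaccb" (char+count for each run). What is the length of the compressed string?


Input: cbcbaccb
Runs:
  'c' x 1 => "c1"
  'b' x 1 => "b1"
  'c' x 1 => "c1"
  'b' x 1 => "b1"
  'a' x 1 => "a1"
  'c' x 2 => "c2"
  'b' x 1 => "b1"
Compressed: "c1b1c1b1a1c2b1"
Compressed length: 14

14


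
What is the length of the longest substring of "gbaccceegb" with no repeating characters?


Input: "gbaccceegb"
Sliding window (track last position of each char):
  Position 0 ('g'): window [0,0] length 1 -- new best
  Position 1 ('b'): window [0,1] length 2 -- new best
  Position 2 ('a'): window [0,2] length 3 -- new best
  Position 3 ('c'): window [0,3] length 4 -- new best
  Position 4 ('c'): repeat (last at 3), move window start to 4
  Position 4 ('c'): window [4,4] length 1
  Position 5 ('c'): repeat (last at 4), move window start to 5
  Position 5 ('c'): window [5,5] length 1
  Position 6 ('e'): window [5,6] length 2
  Position 7 ('e'): repeat (last at 6), move window start to 7
  Position 7 ('e'): window [7,7] length 1
  Position 8 ('g'): window [7,8] length 2
  Position 9 ('b'): window [7,9] length 3
Longest substring with no repeats: "gbac" with length 4

4


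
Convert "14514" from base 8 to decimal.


Input: "14514" in base 8
Positional expansion:
  Digit '1' (value 1) x 8^4 = 4096
  Digit '4' (value 4) x 8^3 = 2048
  Digit '5' (value 5) x 8^2 = 320
  Digit '1' (value 1) x 8^1 = 8
  Digit '4' (value 4) x 8^0 = 4
Sum = 6476

6476


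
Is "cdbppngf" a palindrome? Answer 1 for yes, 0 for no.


Input: cdbppngf
Reversed: fgnppbdc
  Compare pos 0 ('c') with pos 7 ('f'): MISMATCH
  Compare pos 1 ('d') with pos 6 ('g'): MISMATCH
  Compare pos 2 ('b') with pos 5 ('n'): MISMATCH
  Compare pos 3 ('p') with pos 4 ('p'): match
Result: not a palindrome

0


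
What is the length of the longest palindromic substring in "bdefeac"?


Input: "bdefeac"
Checking substrings for palindromes:
  [2:5] "efe" (len 3) => palindrome
Longest palindromic substring: "efe" with length 3

3


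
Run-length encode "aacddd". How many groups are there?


Input: aacddd
Scanning for consecutive runs:
  Group 1: 'a' x 2 (positions 0-1)
  Group 2: 'c' x 1 (positions 2-2)
  Group 3: 'd' x 3 (positions 3-5)
Total groups: 3

3


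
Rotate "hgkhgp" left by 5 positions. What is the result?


Input: "hgkhgp", rotate left by 5
First 5 characters: "hgkhg"
Remaining characters: "p"
Concatenate remaining + first: "p" + "hgkhg" = "phgkhg"

phgkhg


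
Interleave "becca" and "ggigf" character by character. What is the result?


Interleaving "becca" and "ggigf":
  Position 0: 'b' from first, 'g' from second => "bg"
  Position 1: 'e' from first, 'g' from second => "eg"
  Position 2: 'c' from first, 'i' from second => "ci"
  Position 3: 'c' from first, 'g' from second => "cg"
  Position 4: 'a' from first, 'f' from second => "af"
Result: bgegcicgaf

bgegcicgaf


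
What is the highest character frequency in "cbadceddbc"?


Input: cbadceddbc
Character counts:
  'a': 1
  'b': 2
  'c': 3
  'd': 3
  'e': 1
Maximum frequency: 3

3


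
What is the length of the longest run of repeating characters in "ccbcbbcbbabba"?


Input: "ccbcbbcbbabba"
Scanning for longest run:
  Position 1 ('c'): continues run of 'c', length=2
  Position 2 ('b'): new char, reset run to 1
  Position 3 ('c'): new char, reset run to 1
  Position 4 ('b'): new char, reset run to 1
  Position 5 ('b'): continues run of 'b', length=2
  Position 6 ('c'): new char, reset run to 1
  Position 7 ('b'): new char, reset run to 1
  Position 8 ('b'): continues run of 'b', length=2
  Position 9 ('a'): new char, reset run to 1
  Position 10 ('b'): new char, reset run to 1
  Position 11 ('b'): continues run of 'b', length=2
  Position 12 ('a'): new char, reset run to 1
Longest run: 'c' with length 2

2


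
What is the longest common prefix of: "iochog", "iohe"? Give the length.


Words: iochog, iohe
  Position 0: all 'i' => match
  Position 1: all 'o' => match
  Position 2: ('c', 'h') => mismatch, stop
LCP = "io" (length 2)

2


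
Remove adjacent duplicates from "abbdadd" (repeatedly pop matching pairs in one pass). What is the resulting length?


Input: abbdadd
Stack-based adjacent duplicate removal:
  Read 'a': push. Stack: a
  Read 'b': push. Stack: ab
  Read 'b': matches stack top 'b' => pop. Stack: a
  Read 'd': push. Stack: ad
  Read 'a': push. Stack: ada
  Read 'd': push. Stack: adad
  Read 'd': matches stack top 'd' => pop. Stack: ada
Final stack: "ada" (length 3)

3


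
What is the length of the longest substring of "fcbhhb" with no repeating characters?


Input: "fcbhhb"
Sliding window (track last position of each char):
  Position 0 ('f'): window [0,0] length 1 -- new best
  Position 1 ('c'): window [0,1] length 2 -- new best
  Position 2 ('b'): window [0,2] length 3 -- new best
  Position 3 ('h'): window [0,3] length 4 -- new best
  Position 4 ('h'): repeat (last at 3), move window start to 4
  Position 4 ('h'): window [4,4] length 1
  Position 5 ('b'): window [4,5] length 2
Longest substring with no repeats: "fcbh" with length 4

4


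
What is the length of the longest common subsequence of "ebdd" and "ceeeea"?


LCS of "ebdd" and "ceeeea"
DP table:
           c    e    e    e    e    a
      0    0    0    0    0    0    0
  e   0    0    1    1    1    1    1
  b   0    0    1    1    1    1    1
  d   0    0    1    1    1    1    1
  d   0    0    1    1    1    1    1
LCS length = dp[4][6] = 1

1


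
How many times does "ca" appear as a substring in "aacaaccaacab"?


Searching for "ca" in "aacaaccaacab"
Scanning each position:
  Position 0: "aa" => no
  Position 1: "ac" => no
  Position 2: "ca" => MATCH
  Position 3: "aa" => no
  Position 4: "ac" => no
  Position 5: "cc" => no
  Position 6: "ca" => MATCH
  Position 7: "aa" => no
  Position 8: "ac" => no
  Position 9: "ca" => MATCH
  Position 10: "ab" => no
Total occurrences: 3

3


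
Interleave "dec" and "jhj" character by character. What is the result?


Interleaving "dec" and "jhj":
  Position 0: 'd' from first, 'j' from second => "dj"
  Position 1: 'e' from first, 'h' from second => "eh"
  Position 2: 'c' from first, 'j' from second => "cj"
Result: djehcj

djehcj


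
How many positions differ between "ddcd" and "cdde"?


Comparing "ddcd" and "cdde" position by position:
  Position 0: 'd' vs 'c' => DIFFER
  Position 1: 'd' vs 'd' => same
  Position 2: 'c' vs 'd' => DIFFER
  Position 3: 'd' vs 'e' => DIFFER
Positions that differ: 3

3


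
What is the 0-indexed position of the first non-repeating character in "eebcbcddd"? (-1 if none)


Input: eebcbcddd
Character frequencies:
  'b': 2
  'c': 2
  'd': 3
  'e': 2
Scanning left to right for freq == 1:
  Position 0 ('e'): freq=2, skip
  Position 1 ('e'): freq=2, skip
  Position 2 ('b'): freq=2, skip
  Position 3 ('c'): freq=2, skip
  Position 4 ('b'): freq=2, skip
  Position 5 ('c'): freq=2, skip
  Position 6 ('d'): freq=3, skip
  Position 7 ('d'): freq=3, skip
  Position 8 ('d'): freq=3, skip
  No unique character found => answer = -1

-1


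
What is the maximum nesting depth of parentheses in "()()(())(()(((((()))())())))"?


Input: "()()(())(()(((((()))())())))"
Tracking depth:
  Position 0 '(': depth becomes 1
  Position 1 ')': depth becomes 0
  Position 2 '(': depth becomes 1
  Position 3 ')': depth becomes 0
  Position 4 '(': depth becomes 1
  Position 5 '(': depth becomes 2
  Position 6 ')': depth becomes 1
  Position 7 ')': depth becomes 0
  Position 8 '(': depth becomes 1
  Position 9 '(': depth becomes 2
  Position 10 ')': depth becomes 1
  Position 11 '(': depth becomes 2
  Position 12 '(': depth becomes 3
  Position 13 '(': depth becomes 4
  Position 14 '(': depth becomes 5
  Position 15 '(': depth becomes 6
  Position 16 '(': depth becomes 7
  Position 17 ')': depth becomes 6
  Position 18 ')': depth becomes 5
  Position 19 ')': depth becomes 4
  Position 20 '(': depth becomes 5
  Position 21 ')': depth becomes 4
  Position 22 ')': depth becomes 3
  Position 23 '(': depth becomes 4
  Position 24 ')': depth becomes 3
  Position 25 ')': depth becomes 2
  Position 26 ')': depth becomes 1
  Position 27 ')': depth becomes 0
Maximum depth reached: 7

7


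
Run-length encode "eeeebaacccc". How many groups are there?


Input: eeeebaacccc
Scanning for consecutive runs:
  Group 1: 'e' x 4 (positions 0-3)
  Group 2: 'b' x 1 (positions 4-4)
  Group 3: 'a' x 2 (positions 5-6)
  Group 4: 'c' x 4 (positions 7-10)
Total groups: 4

4


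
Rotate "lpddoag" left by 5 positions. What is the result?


Input: "lpddoag", rotate left by 5
First 5 characters: "lpddo"
Remaining characters: "ag"
Concatenate remaining + first: "ag" + "lpddo" = "aglpddo"

aglpddo


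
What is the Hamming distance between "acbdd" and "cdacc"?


Comparing "acbdd" and "cdacc" position by position:
  Position 0: 'a' vs 'c' => differ
  Position 1: 'c' vs 'd' => differ
  Position 2: 'b' vs 'a' => differ
  Position 3: 'd' vs 'c' => differ
  Position 4: 'd' vs 'c' => differ
Total differences (Hamming distance): 5

5


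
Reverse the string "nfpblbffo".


Input: nfpblbffo
Reading characters right to left:
  Position 8: 'o'
  Position 7: 'f'
  Position 6: 'f'
  Position 5: 'b'
  Position 4: 'l'
  Position 3: 'b'
  Position 2: 'p'
  Position 1: 'f'
  Position 0: 'n'
Reversed: offblbpfn

offblbpfn


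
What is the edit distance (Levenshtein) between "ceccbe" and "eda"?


Computing edit distance: "ceccbe" -> "eda"
DP table:
           e    d    a
      0    1    2    3
  c   1    1    2    3
  e   2    1    2    3
  c   3    2    2    3
  c   4    3    3    3
  b   5    4    4    4
  e   6    5    5    5
Edit distance = dp[6][3] = 5

5


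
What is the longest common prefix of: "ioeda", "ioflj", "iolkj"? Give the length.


Words: ioeda, ioflj, iolkj
  Position 0: all 'i' => match
  Position 1: all 'o' => match
  Position 2: ('e', 'f', 'l') => mismatch, stop
LCP = "io" (length 2)

2


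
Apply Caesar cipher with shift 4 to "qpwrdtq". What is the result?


Caesar cipher: shift "qpwrdtq" by 4
  'q' (pos 16) + 4 = pos 20 = 'u'
  'p' (pos 15) + 4 = pos 19 = 't'
  'w' (pos 22) + 4 = pos 0 = 'a'
  'r' (pos 17) + 4 = pos 21 = 'v'
  'd' (pos 3) + 4 = pos 7 = 'h'
  't' (pos 19) + 4 = pos 23 = 'x'
  'q' (pos 16) + 4 = pos 20 = 'u'
Result: utavhxu

utavhxu


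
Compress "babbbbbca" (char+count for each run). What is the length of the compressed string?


Input: babbbbbca
Runs:
  'b' x 1 => "b1"
  'a' x 1 => "a1"
  'b' x 5 => "b5"
  'c' x 1 => "c1"
  'a' x 1 => "a1"
Compressed: "b1a1b5c1a1"
Compressed length: 10

10


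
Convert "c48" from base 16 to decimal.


Input: "c48" in base 16
Positional expansion:
  Digit 'c' (value 12) x 16^2 = 3072
  Digit '4' (value 4) x 16^1 = 64
  Digit '8' (value 8) x 16^0 = 8
Sum = 3144

3144


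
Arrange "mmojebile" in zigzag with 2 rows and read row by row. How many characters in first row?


Zigzag "mmojebile" into 2 rows:
Placing characters:
  'm' => row 0
  'm' => row 1
  'o' => row 0
  'j' => row 1
  'e' => row 0
  'b' => row 1
  'i' => row 0
  'l' => row 1
  'e' => row 0
Rows:
  Row 0: "moeie"
  Row 1: "mjbl"
First row length: 5

5


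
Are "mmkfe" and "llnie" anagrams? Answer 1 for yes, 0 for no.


Strings: "mmkfe", "llnie"
Sorted first:  efkmm
Sorted second: eilln
Differ at position 1: 'f' vs 'i' => not anagrams

0


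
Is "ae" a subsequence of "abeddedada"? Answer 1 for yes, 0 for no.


Check if "ae" is a subsequence of "abeddedada"
Greedy scan:
  Position 0 ('a'): matches sub[0] = 'a'
  Position 1 ('b'): no match needed
  Position 2 ('e'): matches sub[1] = 'e'
  Position 3 ('d'): no match needed
  Position 4 ('d'): no match needed
  Position 5 ('e'): no match needed
  Position 6 ('d'): no match needed
  Position 7 ('a'): no match needed
  Position 8 ('d'): no match needed
  Position 9 ('a'): no match needed
All 2 characters matched => is a subsequence

1


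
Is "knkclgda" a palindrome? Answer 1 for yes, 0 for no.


Input: knkclgda
Reversed: adglcknk
  Compare pos 0 ('k') with pos 7 ('a'): MISMATCH
  Compare pos 1 ('n') with pos 6 ('d'): MISMATCH
  Compare pos 2 ('k') with pos 5 ('g'): MISMATCH
  Compare pos 3 ('c') with pos 4 ('l'): MISMATCH
Result: not a palindrome

0


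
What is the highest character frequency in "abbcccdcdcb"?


Input: abbcccdcdcb
Character counts:
  'a': 1
  'b': 3
  'c': 5
  'd': 2
Maximum frequency: 5

5


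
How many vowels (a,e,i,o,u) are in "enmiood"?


Input: enmiood
Checking each character:
  'e' at position 0: vowel (running total: 1)
  'n' at position 1: consonant
  'm' at position 2: consonant
  'i' at position 3: vowel (running total: 2)
  'o' at position 4: vowel (running total: 3)
  'o' at position 5: vowel (running total: 4)
  'd' at position 6: consonant
Total vowels: 4

4


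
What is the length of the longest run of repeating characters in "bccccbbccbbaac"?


Input: "bccccbbccbbaac"
Scanning for longest run:
  Position 1 ('c'): new char, reset run to 1
  Position 2 ('c'): continues run of 'c', length=2
  Position 3 ('c'): continues run of 'c', length=3
  Position 4 ('c'): continues run of 'c', length=4
  Position 5 ('b'): new char, reset run to 1
  Position 6 ('b'): continues run of 'b', length=2
  Position 7 ('c'): new char, reset run to 1
  Position 8 ('c'): continues run of 'c', length=2
  Position 9 ('b'): new char, reset run to 1
  Position 10 ('b'): continues run of 'b', length=2
  Position 11 ('a'): new char, reset run to 1
  Position 12 ('a'): continues run of 'a', length=2
  Position 13 ('c'): new char, reset run to 1
Longest run: 'c' with length 4

4
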